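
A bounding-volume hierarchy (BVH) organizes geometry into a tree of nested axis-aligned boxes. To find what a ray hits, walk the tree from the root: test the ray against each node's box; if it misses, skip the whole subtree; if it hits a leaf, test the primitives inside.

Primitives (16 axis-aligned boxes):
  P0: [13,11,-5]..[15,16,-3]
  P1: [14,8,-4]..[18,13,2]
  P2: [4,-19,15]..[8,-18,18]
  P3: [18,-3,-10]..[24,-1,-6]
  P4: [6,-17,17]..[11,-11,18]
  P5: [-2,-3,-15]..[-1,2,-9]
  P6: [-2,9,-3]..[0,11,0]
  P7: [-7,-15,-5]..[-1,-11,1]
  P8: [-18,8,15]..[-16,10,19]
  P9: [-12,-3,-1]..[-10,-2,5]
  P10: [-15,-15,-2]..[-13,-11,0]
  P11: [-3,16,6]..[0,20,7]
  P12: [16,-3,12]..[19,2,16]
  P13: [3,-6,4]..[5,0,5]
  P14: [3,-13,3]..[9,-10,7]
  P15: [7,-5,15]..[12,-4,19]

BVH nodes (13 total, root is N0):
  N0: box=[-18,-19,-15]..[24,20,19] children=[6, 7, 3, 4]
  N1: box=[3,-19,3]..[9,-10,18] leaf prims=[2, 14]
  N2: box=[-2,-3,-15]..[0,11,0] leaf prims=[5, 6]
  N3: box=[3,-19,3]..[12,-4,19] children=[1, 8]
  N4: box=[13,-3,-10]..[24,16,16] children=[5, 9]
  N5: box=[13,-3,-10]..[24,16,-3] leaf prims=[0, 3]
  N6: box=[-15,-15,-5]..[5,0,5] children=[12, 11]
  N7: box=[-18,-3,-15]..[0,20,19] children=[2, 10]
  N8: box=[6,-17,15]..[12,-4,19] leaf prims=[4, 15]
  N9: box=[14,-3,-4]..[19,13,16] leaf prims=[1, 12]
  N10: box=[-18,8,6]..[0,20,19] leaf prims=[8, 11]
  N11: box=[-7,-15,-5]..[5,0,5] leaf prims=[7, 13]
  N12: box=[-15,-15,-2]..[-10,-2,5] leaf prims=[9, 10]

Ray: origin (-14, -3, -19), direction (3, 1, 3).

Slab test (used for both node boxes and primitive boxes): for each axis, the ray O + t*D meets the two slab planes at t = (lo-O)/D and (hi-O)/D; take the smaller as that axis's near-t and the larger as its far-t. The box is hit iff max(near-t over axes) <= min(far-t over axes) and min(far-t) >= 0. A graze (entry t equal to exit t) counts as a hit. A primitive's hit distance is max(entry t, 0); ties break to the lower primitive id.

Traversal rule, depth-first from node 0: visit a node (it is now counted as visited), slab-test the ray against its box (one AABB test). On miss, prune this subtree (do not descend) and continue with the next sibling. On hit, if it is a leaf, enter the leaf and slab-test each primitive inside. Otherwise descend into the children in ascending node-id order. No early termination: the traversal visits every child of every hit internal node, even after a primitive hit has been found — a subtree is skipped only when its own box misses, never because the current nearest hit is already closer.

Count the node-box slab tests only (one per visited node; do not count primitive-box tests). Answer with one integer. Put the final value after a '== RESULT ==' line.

Walk:
N0 x:[-4/3,38/3] y:[-16,23] z:[4/3,38/3] -> hit [4/3,38/3], descend [3, 4, 6, 7]
  N3 x:[17/3,26/3] y:[-16,-1] z:[22/3,38/3] -> miss, prune
  N4 x:[9,38/3] y:[0,19] z:[3,35/3] -> hit [9,35/3], descend [5, 9]
    N5 x:[9,38/3] y:[0,19] z:[3,16/3] -> miss, prune
    N9 x:[28/3,11] y:[0,16] z:[5,35/3] -> hit [28/3,11] leaf, test {P1(miss), P12(miss)}
  N6 x:[-1/3,19/3] y:[-12,3] z:[14/3,8] -> miss, prune
  N7 x:[-4/3,14/3] y:[0,23] z:[4/3,38/3] -> hit [4/3,14/3], descend [2, 10]
    N2 x:[4,14/3] y:[0,14] z:[4/3,19/3] -> hit [4,14/3] leaf, test {P5(miss), P6(miss)}
    N10 x:[-4/3,14/3] y:[11,23] z:[25/3,38/3] -> miss, prune

9 AABB tests over nodes [0, 3, 4, 5, 9, 6, 7, 2, 10]; 2 leaves entered; closest miss.

== RESULT ==
9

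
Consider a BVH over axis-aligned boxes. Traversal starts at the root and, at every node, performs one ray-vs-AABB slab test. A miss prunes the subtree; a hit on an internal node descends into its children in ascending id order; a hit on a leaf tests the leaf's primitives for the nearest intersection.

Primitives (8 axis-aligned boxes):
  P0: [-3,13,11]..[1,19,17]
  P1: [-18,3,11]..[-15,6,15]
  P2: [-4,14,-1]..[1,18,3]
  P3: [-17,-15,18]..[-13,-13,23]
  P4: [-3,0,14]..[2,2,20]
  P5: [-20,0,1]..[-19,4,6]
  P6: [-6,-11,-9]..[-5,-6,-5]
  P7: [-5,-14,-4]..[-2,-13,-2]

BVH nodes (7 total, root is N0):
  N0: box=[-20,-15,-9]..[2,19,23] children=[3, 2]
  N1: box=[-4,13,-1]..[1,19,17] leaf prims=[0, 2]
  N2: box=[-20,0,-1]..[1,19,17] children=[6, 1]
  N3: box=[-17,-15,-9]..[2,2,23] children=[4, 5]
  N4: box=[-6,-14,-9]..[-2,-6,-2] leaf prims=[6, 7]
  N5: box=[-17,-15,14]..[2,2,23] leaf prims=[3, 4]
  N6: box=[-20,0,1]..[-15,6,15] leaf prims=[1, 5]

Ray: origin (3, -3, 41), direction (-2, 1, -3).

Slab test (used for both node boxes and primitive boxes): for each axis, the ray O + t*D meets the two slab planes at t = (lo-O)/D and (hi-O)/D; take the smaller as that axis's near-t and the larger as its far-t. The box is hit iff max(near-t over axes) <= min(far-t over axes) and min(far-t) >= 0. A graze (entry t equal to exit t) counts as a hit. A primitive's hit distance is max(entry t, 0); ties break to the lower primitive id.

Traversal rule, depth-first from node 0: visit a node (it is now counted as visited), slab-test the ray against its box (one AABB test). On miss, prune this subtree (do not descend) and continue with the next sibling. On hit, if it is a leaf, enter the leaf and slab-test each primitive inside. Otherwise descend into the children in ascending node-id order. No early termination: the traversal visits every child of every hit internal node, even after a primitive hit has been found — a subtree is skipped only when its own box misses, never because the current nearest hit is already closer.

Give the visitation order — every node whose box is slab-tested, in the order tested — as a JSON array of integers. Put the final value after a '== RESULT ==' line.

Walk:
N0 x:[1/2,23/2] y:[-12,22] z:[6,50/3] -> hit [6,23/2], descend [2, 3]
  N2 x:[1,23/2] y:[3,22] z:[8,14] -> hit [8,23/2], descend [1, 6]
    N1 x:[1,7/2] y:[16,22] z:[8,14] -> miss, prune
    N6 x:[9,23/2] y:[3,9] z:[26/3,40/3] -> hit [9,9] leaf, test {P1@t=9, P5(miss)}
  N3 x:[1/2,10] y:[-12,5] z:[6,50/3] -> miss, prune

order=[0, 2, 1, 6, 3]  |boxes|=5  |leaves|=1  hit=P1

== RESULT ==
[0, 2, 1, 6, 3]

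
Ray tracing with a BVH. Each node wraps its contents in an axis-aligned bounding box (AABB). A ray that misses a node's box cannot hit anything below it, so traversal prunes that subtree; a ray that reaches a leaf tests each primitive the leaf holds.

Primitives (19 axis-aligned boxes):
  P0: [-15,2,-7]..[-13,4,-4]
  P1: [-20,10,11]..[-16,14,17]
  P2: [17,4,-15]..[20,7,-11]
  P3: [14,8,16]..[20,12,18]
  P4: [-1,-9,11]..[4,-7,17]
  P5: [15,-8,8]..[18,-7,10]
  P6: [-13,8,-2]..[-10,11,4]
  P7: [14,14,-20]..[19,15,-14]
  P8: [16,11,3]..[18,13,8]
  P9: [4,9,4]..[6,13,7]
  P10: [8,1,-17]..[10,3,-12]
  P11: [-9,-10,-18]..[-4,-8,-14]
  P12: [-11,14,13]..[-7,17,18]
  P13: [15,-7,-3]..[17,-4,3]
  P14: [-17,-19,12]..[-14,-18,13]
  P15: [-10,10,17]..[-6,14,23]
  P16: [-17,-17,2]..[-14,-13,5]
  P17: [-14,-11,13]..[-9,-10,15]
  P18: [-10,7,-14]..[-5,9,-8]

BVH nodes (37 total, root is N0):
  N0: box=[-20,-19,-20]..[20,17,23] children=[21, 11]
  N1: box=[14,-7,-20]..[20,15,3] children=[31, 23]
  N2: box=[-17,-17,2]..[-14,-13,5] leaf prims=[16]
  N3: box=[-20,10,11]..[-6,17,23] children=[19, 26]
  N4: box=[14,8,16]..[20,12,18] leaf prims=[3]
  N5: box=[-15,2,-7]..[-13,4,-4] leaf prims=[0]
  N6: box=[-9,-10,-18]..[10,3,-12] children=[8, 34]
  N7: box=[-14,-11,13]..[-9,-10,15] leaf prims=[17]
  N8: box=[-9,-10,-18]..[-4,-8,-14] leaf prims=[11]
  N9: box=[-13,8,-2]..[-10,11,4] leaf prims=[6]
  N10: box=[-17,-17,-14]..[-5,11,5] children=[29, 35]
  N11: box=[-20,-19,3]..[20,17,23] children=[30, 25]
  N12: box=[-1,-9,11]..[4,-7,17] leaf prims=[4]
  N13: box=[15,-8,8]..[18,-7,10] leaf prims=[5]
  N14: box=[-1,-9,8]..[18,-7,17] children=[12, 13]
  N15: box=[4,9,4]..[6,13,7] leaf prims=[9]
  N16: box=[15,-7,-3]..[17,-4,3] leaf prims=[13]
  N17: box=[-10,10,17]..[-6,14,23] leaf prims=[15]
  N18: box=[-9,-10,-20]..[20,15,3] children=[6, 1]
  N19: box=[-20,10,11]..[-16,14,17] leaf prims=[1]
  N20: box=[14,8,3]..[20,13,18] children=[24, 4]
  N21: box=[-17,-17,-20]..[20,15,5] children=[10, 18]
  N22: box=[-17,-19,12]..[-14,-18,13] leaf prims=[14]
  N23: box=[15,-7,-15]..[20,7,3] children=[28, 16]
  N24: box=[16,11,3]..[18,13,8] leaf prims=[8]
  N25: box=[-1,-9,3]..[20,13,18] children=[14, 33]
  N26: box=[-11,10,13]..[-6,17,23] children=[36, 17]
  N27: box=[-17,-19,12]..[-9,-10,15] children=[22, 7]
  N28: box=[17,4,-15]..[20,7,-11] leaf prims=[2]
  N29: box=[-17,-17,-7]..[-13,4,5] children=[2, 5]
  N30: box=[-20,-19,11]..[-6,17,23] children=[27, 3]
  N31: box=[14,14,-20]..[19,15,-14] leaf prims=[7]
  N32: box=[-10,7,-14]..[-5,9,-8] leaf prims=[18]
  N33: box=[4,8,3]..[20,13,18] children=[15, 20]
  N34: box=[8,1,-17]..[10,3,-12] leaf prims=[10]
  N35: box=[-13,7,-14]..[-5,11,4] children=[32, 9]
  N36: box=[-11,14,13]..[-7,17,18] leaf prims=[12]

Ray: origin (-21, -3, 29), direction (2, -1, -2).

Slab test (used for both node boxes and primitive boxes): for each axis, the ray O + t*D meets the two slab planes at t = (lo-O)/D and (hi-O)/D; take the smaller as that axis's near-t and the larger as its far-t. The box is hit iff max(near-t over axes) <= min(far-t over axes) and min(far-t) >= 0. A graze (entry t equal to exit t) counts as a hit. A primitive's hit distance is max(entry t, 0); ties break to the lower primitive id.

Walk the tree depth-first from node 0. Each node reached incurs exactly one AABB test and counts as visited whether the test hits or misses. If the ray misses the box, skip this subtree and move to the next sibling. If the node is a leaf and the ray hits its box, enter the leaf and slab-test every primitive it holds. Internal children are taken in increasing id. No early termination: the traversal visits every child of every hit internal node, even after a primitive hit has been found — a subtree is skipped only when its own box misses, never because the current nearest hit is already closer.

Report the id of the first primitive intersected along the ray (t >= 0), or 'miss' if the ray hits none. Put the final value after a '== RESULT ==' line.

Walk:
N0 x:[1/2,41/2] y:[-20,16] z:[3,49/2] -> hit [3,16], descend [11, 21]
  N11 x:[1/2,41/2] y:[-20,16] z:[3,13] -> hit [3,13], descend [25, 30]
    N25 x:[10,41/2] y:[-16,6] z:[11/2,13] -> miss, prune
    N30 x:[1/2,15/2] y:[-20,16] z:[3,9] -> hit [3,15/2], descend [3, 27]
      N3 x:[1/2,15/2] y:[-20,-13] z:[3,9] -> miss, prune
      N27 x:[2,6] y:[7,16] z:[7,17/2] -> miss, prune
  N21 x:[2,41/2] y:[-18,14] z:[12,49/2] -> hit [12,14], descend [10, 18]
    N10 x:[2,8] y:[-14,14] z:[12,43/2] -> miss, prune
    N18 x:[6,41/2] y:[-18,7] z:[13,49/2] -> miss, prune

Visited [0, 11, 25, 30, 3, 27, 21, 10, 18]. Tests: 9 box, 0 leaf. Nearest: miss.

== RESULT ==
miss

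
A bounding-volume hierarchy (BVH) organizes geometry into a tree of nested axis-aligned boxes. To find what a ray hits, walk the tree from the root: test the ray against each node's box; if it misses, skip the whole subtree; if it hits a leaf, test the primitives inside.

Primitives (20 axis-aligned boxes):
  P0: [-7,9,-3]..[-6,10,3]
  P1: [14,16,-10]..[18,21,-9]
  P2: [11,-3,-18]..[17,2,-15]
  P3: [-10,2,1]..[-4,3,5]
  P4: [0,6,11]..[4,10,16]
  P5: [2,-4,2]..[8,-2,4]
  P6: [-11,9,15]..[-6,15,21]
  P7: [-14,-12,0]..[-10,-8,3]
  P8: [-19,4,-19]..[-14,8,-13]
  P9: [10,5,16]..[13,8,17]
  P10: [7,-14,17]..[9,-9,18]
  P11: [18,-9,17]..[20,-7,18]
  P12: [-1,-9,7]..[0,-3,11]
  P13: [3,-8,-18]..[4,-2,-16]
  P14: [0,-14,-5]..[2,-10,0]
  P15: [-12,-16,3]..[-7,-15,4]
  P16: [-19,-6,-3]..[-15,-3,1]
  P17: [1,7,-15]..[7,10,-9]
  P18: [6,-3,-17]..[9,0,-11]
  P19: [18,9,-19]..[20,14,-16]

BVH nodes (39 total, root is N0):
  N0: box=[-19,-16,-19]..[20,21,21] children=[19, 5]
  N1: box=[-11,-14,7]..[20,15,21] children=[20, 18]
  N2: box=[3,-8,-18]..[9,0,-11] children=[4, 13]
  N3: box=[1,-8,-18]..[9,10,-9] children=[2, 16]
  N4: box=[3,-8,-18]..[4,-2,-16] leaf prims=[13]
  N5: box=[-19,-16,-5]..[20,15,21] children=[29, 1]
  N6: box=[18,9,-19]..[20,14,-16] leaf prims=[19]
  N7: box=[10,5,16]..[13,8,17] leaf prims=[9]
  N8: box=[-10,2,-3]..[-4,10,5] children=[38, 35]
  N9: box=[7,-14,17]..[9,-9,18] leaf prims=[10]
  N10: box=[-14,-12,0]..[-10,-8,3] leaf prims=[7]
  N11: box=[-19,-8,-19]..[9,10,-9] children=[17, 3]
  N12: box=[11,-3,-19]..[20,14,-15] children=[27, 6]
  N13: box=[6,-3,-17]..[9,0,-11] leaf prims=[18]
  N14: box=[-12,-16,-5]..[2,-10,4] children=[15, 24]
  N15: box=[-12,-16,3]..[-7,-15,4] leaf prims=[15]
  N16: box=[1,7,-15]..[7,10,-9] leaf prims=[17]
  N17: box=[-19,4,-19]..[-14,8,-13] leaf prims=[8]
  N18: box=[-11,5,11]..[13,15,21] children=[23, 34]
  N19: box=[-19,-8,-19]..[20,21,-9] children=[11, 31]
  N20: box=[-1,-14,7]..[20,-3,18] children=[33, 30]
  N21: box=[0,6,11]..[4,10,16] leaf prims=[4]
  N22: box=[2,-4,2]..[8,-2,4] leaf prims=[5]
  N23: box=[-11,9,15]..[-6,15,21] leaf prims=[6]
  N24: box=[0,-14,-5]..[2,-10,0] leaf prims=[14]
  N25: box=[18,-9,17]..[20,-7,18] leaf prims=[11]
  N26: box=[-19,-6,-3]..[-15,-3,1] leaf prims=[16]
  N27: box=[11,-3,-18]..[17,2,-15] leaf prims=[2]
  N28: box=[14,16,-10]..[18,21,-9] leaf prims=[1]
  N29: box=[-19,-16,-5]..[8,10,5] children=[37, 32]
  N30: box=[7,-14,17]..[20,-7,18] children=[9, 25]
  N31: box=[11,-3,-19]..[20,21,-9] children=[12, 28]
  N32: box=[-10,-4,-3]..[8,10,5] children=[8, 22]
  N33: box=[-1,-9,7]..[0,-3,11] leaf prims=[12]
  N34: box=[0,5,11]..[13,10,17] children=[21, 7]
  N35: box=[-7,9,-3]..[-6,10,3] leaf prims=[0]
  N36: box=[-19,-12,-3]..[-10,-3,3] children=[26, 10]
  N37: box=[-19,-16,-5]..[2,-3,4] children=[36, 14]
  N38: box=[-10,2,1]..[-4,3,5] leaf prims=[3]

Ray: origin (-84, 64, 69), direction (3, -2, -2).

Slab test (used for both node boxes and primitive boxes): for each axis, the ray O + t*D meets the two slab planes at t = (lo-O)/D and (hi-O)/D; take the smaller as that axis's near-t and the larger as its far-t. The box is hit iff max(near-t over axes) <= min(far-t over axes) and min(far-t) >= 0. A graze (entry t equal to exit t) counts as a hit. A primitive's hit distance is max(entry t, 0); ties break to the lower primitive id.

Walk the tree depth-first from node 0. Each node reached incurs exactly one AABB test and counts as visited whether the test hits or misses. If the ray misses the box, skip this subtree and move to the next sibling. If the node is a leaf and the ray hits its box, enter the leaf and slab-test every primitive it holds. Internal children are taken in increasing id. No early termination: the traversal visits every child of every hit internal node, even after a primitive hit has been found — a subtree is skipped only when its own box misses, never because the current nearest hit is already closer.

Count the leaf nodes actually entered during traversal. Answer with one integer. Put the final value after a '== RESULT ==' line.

Traverse from the root:
N0 x:[65/3,104/3] y:[43/2,40] z:[24,44] -> hit [24,104/3], descend [5, 19]
  N5 x:[65/3,104/3] y:[49/2,40] z:[24,37] -> hit [49/2,104/3], descend [1, 29]
    N1 x:[73/3,104/3] y:[49/2,39] z:[24,31] -> hit [49/2,31], descend [18, 20]
      N18 x:[73/3,97/3] y:[49/2,59/2] z:[24,29] -> hit [49/2,29], descend [23, 34]
        N23 x:[73/3,26] y:[49/2,55/2] z:[24,27] -> hit [49/2,26] leaf, test {P6@t=49/2}
        N34 x:[28,97/3] y:[27,59/2] z:[26,29] -> hit [28,29], descend [7, 21]
          N7 x:[94/3,97/3] y:[28,59/2] z:[26,53/2] -> miss, prune
          N21 x:[28,88/3] y:[27,29] z:[53/2,29] -> hit [28,29] leaf, test {P4@t=28}
      N20 x:[83/3,104/3] y:[67/2,39] z:[51/2,31] -> miss, prune
    N29 x:[65/3,92/3] y:[27,40] z:[32,37] -> miss, prune
  N19 x:[65/3,104/3] y:[43/2,36] z:[39,44] -> miss, prune

Summary -> nodes [0, 5, 1, 18, 23, 34, 7, 21, 20, 29, 19]; box-tests=11; leaf-entries=2; first=P6

== RESULT ==
2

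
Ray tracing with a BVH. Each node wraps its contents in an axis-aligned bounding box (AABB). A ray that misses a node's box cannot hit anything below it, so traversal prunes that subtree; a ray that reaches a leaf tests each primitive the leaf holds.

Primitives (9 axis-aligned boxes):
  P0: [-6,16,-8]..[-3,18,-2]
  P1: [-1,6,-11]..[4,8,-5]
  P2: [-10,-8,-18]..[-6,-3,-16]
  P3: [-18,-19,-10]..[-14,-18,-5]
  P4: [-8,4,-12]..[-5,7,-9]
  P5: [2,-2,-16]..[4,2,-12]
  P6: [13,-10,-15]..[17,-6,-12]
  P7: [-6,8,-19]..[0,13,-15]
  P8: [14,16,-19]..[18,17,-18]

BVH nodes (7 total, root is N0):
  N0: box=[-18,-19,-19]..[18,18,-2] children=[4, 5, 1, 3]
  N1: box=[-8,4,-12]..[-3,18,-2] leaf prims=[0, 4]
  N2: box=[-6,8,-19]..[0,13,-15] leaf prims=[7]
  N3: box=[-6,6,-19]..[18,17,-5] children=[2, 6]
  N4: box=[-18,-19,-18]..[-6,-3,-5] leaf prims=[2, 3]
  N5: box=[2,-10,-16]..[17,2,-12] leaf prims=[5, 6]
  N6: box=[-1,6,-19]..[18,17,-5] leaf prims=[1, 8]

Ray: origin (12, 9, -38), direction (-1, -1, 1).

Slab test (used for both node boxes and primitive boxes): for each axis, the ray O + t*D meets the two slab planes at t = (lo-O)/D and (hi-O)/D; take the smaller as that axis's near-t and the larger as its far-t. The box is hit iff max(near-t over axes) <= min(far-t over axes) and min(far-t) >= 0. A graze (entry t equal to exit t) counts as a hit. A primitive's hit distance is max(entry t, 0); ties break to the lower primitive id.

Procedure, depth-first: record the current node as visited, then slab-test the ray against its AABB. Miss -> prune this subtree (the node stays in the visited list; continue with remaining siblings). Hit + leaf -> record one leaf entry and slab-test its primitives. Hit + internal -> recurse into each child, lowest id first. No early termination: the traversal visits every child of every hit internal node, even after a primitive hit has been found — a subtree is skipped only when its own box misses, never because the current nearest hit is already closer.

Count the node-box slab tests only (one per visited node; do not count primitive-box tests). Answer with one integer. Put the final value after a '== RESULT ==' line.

Trace the traversal:
N0 x:[-6,30] y:[-9,28] z:[19,36] -> hit [19,28], descend [1, 3, 4, 5]
  N1 x:[15,20] y:[-9,5] z:[26,36] -> miss, prune
  N3 x:[-6,18] y:[-8,3] z:[19,33] -> miss, prune
  N4 x:[18,30] y:[12,28] z:[20,33] -> hit [20,28] leaf, test {P2(miss), P3@t=28}
  N5 x:[-5,10] y:[7,19] z:[22,26] -> miss, prune

5 AABB tests over nodes [0, 1, 3, 4, 5]; 1 leaf entered; closest P3.

== RESULT ==
5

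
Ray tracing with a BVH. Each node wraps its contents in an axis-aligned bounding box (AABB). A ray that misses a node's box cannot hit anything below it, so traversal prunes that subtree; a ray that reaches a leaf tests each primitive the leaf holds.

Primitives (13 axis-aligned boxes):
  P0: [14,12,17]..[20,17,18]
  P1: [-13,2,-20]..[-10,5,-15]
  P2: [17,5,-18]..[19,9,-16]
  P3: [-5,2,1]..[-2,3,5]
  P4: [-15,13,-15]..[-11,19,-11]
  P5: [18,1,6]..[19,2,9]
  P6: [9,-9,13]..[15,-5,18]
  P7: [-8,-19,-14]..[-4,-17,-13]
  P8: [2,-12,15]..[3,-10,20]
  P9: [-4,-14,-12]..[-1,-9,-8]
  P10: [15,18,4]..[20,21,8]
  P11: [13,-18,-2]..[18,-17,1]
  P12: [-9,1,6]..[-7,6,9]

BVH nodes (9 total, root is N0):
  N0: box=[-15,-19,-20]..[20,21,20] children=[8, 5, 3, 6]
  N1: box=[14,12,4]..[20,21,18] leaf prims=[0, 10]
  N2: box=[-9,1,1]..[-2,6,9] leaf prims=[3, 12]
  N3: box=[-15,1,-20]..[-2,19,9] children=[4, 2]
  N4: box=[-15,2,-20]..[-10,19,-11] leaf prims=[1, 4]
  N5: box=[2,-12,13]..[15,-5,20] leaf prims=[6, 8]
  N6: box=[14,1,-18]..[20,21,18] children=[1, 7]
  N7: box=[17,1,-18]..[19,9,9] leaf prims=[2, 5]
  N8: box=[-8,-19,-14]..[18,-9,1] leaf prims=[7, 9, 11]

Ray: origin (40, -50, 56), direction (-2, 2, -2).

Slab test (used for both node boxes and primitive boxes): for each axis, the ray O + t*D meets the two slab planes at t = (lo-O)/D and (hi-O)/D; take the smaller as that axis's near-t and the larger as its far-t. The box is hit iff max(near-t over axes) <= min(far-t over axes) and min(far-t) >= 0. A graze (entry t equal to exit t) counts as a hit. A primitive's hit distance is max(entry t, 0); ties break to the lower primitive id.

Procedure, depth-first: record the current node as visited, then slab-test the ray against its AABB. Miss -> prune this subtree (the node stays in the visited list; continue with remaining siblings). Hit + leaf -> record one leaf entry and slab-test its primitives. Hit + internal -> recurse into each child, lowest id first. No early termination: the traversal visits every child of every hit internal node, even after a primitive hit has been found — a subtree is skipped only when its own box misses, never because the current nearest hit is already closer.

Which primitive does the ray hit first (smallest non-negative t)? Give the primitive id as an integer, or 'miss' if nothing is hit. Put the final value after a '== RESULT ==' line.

Walk:
N0 x:[10,55/2] y:[31/2,71/2] z:[18,38] -> hit [18,55/2], descend [3, 5, 6, 8]
  N3 x:[21,55/2] y:[51/2,69/2] z:[47/2,38] -> hit [51/2,55/2], descend [2, 4]
    N2 x:[21,49/2] y:[51/2,28] z:[47/2,55/2] -> miss, prune
    N4 x:[25,55/2] y:[26,69/2] z:[67/2,38] -> miss, prune
  N5 x:[25/2,19] y:[19,45/2] z:[18,43/2] -> hit [19,19] leaf, test {P6(miss), P8@t=19}
  N6 x:[10,13] y:[51/2,71/2] z:[19,37] -> miss, prune
  N8 x:[11,24] y:[31/2,41/2] z:[55/2,35] -> miss, prune

Summary -> nodes [0, 3, 2, 4, 5, 6, 8]; box-tests=7; leaf-entries=1; first=P8

== RESULT ==
8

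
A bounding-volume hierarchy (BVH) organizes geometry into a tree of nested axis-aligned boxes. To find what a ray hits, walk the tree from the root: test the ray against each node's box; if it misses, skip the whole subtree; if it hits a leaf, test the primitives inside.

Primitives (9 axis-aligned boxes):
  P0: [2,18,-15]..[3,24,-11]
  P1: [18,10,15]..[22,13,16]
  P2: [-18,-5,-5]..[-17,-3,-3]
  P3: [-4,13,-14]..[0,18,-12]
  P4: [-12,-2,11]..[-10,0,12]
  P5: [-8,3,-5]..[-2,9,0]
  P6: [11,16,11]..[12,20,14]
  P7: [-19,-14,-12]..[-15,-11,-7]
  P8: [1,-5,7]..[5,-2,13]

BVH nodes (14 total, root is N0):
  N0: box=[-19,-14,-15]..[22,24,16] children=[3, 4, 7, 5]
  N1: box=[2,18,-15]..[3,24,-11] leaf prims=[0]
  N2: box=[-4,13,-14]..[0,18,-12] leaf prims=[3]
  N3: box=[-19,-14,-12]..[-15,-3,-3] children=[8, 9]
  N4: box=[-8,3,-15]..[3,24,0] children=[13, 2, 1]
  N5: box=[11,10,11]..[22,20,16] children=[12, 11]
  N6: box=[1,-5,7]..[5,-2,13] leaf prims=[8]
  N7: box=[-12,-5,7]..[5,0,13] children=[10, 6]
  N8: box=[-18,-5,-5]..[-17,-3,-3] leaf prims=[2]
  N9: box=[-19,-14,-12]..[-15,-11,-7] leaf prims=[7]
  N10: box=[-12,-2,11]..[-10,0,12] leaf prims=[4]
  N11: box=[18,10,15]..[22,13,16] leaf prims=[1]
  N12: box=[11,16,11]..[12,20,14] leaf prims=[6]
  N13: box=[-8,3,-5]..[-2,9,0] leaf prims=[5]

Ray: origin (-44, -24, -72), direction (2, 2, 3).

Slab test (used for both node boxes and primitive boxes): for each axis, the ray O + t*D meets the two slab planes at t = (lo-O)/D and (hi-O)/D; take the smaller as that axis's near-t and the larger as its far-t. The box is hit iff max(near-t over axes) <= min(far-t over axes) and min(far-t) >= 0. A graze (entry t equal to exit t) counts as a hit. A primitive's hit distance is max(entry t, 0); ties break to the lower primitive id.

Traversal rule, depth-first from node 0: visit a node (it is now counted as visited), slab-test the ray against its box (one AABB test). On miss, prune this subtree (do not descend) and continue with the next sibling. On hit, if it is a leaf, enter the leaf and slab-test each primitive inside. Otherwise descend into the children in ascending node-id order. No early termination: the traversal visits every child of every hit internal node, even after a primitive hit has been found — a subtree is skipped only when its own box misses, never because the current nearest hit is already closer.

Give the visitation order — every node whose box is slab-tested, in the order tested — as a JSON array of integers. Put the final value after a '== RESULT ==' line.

Walk:
N0 x:[25/2,33] y:[5,24] z:[19,88/3] -> hit [19,24], descend [3, 4, 5, 7]
  N3 x:[25/2,29/2] y:[5,21/2] z:[20,23] -> miss, prune
  N4 x:[18,47/2] y:[27/2,24] z:[19,24] -> hit [19,47/2], descend [1, 2, 13]
    N1 x:[23,47/2] y:[21,24] z:[19,61/3] -> miss, prune
    N2 x:[20,22] y:[37/2,21] z:[58/3,20] -> hit [20,20] leaf, test {P3@t=20}
    N13 x:[18,21] y:[27/2,33/2] z:[67/3,24] -> miss, prune
  N5 x:[55/2,33] y:[17,22] z:[83/3,88/3] -> miss, prune
  N7 x:[16,49/2] y:[19/2,12] z:[79/3,85/3] -> miss, prune

Visited [0, 3, 4, 1, 2, 13, 5, 7]. Tests: 8 box, 1 leaf. Nearest: P3.

== RESULT ==
[0, 3, 4, 1, 2, 13, 5, 7]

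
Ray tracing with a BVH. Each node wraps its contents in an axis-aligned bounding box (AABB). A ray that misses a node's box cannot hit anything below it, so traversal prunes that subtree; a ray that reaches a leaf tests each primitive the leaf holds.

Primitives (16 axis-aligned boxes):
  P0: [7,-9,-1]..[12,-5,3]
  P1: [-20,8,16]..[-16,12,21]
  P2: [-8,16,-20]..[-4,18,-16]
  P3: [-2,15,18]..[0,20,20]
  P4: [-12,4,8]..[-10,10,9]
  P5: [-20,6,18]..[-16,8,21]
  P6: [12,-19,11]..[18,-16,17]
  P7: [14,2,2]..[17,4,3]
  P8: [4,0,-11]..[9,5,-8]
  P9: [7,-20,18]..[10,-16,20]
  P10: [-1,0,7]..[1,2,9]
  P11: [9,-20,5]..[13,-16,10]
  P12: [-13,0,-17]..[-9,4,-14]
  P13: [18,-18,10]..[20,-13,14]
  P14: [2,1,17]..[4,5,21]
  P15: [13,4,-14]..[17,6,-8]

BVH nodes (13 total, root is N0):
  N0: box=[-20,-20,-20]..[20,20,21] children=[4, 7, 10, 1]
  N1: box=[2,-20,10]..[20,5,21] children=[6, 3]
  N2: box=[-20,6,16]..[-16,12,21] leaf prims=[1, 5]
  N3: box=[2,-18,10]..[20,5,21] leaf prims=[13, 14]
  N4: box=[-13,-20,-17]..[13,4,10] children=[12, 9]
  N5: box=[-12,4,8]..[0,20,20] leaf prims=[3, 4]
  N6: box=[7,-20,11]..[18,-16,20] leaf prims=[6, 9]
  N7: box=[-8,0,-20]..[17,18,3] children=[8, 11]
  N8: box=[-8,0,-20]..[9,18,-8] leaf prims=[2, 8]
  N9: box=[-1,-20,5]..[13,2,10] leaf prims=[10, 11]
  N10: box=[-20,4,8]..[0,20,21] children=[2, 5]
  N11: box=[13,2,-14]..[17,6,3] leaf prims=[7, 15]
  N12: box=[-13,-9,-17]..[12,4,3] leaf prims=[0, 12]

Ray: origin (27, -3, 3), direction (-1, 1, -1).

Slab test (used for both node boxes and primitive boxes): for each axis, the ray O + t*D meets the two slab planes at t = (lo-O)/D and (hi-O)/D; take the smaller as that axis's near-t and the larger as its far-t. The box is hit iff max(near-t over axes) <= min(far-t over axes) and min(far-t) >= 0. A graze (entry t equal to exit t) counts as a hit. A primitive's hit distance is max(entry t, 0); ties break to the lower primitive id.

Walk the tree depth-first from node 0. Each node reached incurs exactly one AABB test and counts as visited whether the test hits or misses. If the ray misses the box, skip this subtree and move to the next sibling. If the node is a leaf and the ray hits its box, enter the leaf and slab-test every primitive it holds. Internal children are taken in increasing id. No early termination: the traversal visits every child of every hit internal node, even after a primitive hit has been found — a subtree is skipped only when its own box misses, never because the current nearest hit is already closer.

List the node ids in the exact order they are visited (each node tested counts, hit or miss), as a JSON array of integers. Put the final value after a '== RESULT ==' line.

Trace the traversal:
N0 x:[7,47] y:[-17,23] z:[-18,23] -> hit [7,23], descend [1, 4, 7, 10]
  N1 x:[7,25] y:[-17,8] z:[-18,-7] -> miss, prune
  N4 x:[14,40] y:[-17,7] z:[-7,20] -> miss, prune
  N7 x:[10,35] y:[3,21] z:[0,23] -> hit [10,21], descend [8, 11]
    N8 x:[18,35] y:[3,21] z:[11,23] -> hit [18,21] leaf, test {P2(miss), P8(miss)}
    N11 x:[10,14] y:[5,9] z:[0,17] -> miss, prune
  N10 x:[27,47] y:[7,23] z:[-18,-5] -> miss, prune

order=[0, 1, 4, 7, 8, 11, 10]  |boxes|=7  |leaves|=1  hit=miss

== RESULT ==
[0, 1, 4, 7, 8, 11, 10]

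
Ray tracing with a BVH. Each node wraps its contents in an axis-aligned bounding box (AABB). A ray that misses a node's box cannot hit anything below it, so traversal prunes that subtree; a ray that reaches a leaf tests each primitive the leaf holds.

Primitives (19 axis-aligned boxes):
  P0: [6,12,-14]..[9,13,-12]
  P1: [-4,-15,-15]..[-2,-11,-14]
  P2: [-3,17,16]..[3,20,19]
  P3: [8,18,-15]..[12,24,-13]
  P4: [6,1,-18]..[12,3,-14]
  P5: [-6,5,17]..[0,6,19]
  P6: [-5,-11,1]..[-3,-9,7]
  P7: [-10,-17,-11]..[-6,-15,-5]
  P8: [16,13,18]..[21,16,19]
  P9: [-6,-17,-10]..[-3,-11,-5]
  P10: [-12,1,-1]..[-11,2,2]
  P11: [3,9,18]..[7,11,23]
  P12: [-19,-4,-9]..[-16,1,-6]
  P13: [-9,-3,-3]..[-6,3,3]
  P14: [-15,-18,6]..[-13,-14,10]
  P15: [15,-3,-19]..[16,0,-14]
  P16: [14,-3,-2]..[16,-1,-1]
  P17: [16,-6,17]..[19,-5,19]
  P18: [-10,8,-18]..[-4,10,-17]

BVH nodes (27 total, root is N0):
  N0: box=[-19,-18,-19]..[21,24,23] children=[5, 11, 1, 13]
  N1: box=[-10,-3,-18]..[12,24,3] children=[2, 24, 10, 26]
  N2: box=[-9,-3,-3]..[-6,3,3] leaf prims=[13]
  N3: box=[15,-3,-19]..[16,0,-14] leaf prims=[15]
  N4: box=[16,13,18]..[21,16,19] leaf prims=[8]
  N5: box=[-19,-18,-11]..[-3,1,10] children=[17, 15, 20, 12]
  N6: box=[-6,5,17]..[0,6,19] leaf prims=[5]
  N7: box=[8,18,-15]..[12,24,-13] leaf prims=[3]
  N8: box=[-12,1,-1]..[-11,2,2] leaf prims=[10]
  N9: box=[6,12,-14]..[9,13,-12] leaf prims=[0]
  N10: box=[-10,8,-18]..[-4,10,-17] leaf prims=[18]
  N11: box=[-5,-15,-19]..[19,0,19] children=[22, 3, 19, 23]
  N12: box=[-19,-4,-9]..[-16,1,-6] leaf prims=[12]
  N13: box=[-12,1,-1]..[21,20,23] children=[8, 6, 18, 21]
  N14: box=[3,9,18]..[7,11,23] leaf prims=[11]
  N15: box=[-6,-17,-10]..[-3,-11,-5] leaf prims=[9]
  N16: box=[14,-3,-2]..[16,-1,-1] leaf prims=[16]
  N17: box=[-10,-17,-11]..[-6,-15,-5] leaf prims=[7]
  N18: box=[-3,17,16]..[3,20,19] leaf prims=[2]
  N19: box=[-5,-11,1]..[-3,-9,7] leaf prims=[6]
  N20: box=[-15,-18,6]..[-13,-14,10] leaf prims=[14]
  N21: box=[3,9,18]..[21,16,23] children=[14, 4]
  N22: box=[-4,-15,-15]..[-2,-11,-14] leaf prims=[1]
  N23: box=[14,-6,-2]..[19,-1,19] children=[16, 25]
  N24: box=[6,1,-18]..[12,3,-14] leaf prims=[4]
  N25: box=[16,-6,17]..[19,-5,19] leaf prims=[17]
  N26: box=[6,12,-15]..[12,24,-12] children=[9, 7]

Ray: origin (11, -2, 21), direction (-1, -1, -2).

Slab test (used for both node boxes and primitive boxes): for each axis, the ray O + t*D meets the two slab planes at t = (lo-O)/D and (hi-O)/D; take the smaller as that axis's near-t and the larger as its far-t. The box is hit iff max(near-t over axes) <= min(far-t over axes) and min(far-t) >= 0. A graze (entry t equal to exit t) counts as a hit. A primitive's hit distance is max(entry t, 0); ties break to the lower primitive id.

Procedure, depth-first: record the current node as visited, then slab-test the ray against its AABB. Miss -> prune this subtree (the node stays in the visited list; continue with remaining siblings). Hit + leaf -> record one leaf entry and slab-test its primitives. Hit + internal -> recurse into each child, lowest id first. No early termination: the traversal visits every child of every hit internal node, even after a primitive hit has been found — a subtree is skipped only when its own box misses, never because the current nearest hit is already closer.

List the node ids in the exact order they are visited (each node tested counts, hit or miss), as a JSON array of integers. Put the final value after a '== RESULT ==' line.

Traverse from the root:
N0 x:[-10,30] y:[-26,16] z:[-1,20] -> hit [-1,16], descend [1, 5, 11, 13]
  N1 x:[-1,21] y:[-26,1] z:[9,39/2] -> miss, prune
  N5 x:[14,30] y:[-3,16] z:[11/2,16] -> hit [14,16], descend [12, 15, 17, 20]
    N12 x:[27,30] y:[-3,2] z:[27/2,15] -> miss, prune
    N15 x:[14,17] y:[9,15] z:[13,31/2] -> hit [14,15] leaf, test {P9@t=14}
    N17 x:[17,21] y:[13,15] z:[13,16] -> miss, prune
    N20 x:[24,26] y:[12,16] z:[11/2,15/2] -> miss, prune
  N11 x:[-8,16] y:[-2,13] z:[1,20] -> hit [1,13], descend [3, 19, 22, 23]
    N3 x:[-5,-4] y:[-2,1] z:[35/2,20] -> miss, prune
    N19 x:[14,16] y:[7,9] z:[7,10] -> miss, prune
    N22 x:[13,15] y:[9,13] z:[35/2,18] -> miss, prune
    N23 x:[-8,-3] y:[-1,4] z:[1,23/2] -> miss, prune
  N13 x:[-10,23] y:[-22,-3] z:[-1,11] -> miss, prune

13 AABB tests over nodes [0, 1, 5, 12, 15, 17, 20, 11, 3, 19, 22, 23, 13]; 1 leaf entered; closest P9.

== RESULT ==
[0, 1, 5, 12, 15, 17, 20, 11, 3, 19, 22, 23, 13]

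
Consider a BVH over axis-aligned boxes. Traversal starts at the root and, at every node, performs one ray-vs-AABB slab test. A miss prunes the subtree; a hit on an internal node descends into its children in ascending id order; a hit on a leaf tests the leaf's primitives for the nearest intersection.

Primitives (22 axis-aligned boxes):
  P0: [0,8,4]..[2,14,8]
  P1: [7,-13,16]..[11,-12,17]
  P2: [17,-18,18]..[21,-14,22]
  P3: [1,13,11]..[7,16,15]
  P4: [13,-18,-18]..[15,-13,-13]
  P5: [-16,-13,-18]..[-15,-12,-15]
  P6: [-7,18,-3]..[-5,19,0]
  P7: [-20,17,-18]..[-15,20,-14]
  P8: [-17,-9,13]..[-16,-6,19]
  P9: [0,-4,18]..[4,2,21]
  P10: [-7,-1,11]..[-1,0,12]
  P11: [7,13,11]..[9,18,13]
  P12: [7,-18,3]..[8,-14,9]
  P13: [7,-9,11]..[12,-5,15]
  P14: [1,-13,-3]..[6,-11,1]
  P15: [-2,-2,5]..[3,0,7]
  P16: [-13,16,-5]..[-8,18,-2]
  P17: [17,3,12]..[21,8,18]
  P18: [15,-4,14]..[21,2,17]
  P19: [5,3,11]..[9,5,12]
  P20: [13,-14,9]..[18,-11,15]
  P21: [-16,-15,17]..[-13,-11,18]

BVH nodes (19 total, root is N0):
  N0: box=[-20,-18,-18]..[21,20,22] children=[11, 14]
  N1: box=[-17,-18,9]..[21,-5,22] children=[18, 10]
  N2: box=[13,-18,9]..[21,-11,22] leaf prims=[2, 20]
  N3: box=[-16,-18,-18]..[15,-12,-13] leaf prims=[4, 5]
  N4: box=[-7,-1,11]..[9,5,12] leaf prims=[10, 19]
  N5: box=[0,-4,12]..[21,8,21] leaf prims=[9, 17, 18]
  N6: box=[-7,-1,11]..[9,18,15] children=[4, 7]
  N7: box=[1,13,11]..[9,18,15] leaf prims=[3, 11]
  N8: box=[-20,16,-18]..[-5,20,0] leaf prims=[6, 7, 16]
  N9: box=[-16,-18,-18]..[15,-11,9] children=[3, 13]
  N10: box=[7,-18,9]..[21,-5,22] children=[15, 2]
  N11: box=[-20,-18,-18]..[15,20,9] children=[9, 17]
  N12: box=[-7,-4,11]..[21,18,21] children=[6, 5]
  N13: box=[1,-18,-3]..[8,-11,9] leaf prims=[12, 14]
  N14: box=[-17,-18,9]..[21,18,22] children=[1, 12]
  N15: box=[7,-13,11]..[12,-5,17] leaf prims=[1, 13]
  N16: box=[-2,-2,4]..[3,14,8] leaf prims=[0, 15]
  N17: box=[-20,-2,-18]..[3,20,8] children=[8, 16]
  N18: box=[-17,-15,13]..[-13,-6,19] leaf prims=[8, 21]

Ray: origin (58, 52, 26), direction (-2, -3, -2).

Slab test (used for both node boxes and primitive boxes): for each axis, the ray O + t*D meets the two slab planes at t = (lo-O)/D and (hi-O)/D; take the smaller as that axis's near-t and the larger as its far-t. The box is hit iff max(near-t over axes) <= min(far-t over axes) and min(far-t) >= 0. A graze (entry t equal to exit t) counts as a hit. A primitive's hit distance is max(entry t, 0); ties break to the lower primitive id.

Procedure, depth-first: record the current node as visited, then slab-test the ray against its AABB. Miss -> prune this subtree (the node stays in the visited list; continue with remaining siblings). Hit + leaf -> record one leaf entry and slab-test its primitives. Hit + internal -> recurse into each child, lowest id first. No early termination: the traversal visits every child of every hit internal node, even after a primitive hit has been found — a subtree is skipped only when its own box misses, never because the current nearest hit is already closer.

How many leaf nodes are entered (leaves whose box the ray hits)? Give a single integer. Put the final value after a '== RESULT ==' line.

Trace the traversal:
N0 x:[37/2,39] y:[32/3,70/3] z:[2,22] -> hit [37/2,22], descend [11, 14]
  N11 x:[43/2,39] y:[32/3,70/3] z:[17/2,22] -> hit [43/2,22], descend [9, 17]
    N9 x:[43/2,37] y:[21,70/3] z:[17/2,22] -> hit [43/2,22], descend [3, 13]
      N3 x:[43/2,37] y:[64/3,70/3] z:[39/2,22] -> hit [43/2,22] leaf, test {P4@t=65/3, P5(miss)}
      N13 x:[25,57/2] y:[21,70/3] z:[17/2,29/2] -> miss, prune
    N17 x:[55/2,39] y:[32/3,18] z:[9,22] -> miss, prune
  N14 x:[37/2,75/2] y:[34/3,70/3] z:[2,17/2] -> miss, prune

Summary -> nodes [0, 11, 9, 3, 13, 17, 14]; box-tests=7; leaf-entries=1; first=P4

== RESULT ==
1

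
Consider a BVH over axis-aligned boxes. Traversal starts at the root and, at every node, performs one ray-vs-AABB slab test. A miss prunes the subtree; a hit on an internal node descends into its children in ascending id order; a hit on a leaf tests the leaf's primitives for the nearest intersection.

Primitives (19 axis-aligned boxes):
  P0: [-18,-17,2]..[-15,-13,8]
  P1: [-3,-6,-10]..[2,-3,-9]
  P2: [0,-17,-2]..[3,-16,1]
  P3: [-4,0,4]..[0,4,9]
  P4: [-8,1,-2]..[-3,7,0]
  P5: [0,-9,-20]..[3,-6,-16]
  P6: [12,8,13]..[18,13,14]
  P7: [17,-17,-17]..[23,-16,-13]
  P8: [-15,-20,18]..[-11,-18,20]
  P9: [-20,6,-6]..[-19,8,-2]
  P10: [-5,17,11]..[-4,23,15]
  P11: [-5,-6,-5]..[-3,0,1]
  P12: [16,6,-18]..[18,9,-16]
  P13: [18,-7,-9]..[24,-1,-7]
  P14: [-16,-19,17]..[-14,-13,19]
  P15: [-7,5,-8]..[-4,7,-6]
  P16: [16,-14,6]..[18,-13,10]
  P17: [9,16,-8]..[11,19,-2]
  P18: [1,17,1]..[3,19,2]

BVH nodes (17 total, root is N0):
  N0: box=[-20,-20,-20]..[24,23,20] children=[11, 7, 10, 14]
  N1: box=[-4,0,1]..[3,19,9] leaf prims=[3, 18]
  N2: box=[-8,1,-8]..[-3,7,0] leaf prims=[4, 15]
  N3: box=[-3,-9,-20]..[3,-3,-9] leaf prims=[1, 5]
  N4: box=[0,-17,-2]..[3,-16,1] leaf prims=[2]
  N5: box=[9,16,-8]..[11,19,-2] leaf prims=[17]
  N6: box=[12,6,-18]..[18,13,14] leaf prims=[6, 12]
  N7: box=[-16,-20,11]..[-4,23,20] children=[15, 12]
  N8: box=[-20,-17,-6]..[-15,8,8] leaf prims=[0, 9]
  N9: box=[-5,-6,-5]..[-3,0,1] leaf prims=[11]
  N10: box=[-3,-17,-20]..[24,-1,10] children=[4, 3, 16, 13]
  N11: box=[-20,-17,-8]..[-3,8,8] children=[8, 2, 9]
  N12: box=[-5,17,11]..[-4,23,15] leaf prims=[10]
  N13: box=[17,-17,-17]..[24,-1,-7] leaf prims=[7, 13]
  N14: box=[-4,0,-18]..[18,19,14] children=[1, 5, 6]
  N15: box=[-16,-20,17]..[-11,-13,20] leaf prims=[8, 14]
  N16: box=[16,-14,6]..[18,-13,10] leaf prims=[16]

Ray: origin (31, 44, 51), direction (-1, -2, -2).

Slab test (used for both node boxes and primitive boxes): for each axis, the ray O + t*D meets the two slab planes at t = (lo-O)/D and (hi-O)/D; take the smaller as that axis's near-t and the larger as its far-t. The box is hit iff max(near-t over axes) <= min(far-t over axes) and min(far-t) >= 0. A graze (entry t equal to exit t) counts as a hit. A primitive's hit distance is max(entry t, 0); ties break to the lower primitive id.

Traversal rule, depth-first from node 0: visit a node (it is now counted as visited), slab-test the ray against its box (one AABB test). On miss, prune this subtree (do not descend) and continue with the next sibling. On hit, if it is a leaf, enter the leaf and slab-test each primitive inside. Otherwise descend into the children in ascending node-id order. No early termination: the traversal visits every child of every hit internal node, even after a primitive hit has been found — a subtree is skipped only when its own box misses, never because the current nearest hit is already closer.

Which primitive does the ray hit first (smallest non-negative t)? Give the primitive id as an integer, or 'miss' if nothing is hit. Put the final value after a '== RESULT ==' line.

Walk:
N0 x:[7,51] y:[21/2,32] z:[31/2,71/2] -> hit [31/2,32], descend [7, 10, 11, 14]
  N7 x:[35,47] y:[21/2,32] z:[31/2,20] -> miss, prune
  N10 x:[7,34] y:[45/2,61/2] z:[41/2,71/2] -> hit [45/2,61/2], descend [3, 4, 13, 16]
    N3 x:[28,34] y:[47/2,53/2] z:[30,71/2] -> miss, prune
    N4 x:[28,31] y:[30,61/2] z:[25,53/2] -> miss, prune
    N13 x:[7,14] y:[45/2,61/2] z:[29,34] -> miss, prune
    N16 x:[13,15] y:[57/2,29] z:[41/2,45/2] -> miss, prune
  N11 x:[34,51] y:[18,61/2] z:[43/2,59/2] -> miss, prune
  N14 x:[13,35] y:[25/2,22] z:[37/2,69/2] -> hit [37/2,22], descend [1, 5, 6]
    N1 x:[28,35] y:[25/2,22] z:[21,25] -> miss, prune
    N5 x:[20,22] y:[25/2,14] z:[53/2,59/2] -> miss, prune
    N6 x:[13,19] y:[31/2,19] z:[37/2,69/2] -> hit [37/2,19] leaf, test {P6(miss), P12(miss)}

Summary -> nodes [0, 7, 10, 3, 4, 13, 16, 11, 14, 1, 5, 6]; box-tests=12; leaf-entries=1; first=miss

== RESULT ==
miss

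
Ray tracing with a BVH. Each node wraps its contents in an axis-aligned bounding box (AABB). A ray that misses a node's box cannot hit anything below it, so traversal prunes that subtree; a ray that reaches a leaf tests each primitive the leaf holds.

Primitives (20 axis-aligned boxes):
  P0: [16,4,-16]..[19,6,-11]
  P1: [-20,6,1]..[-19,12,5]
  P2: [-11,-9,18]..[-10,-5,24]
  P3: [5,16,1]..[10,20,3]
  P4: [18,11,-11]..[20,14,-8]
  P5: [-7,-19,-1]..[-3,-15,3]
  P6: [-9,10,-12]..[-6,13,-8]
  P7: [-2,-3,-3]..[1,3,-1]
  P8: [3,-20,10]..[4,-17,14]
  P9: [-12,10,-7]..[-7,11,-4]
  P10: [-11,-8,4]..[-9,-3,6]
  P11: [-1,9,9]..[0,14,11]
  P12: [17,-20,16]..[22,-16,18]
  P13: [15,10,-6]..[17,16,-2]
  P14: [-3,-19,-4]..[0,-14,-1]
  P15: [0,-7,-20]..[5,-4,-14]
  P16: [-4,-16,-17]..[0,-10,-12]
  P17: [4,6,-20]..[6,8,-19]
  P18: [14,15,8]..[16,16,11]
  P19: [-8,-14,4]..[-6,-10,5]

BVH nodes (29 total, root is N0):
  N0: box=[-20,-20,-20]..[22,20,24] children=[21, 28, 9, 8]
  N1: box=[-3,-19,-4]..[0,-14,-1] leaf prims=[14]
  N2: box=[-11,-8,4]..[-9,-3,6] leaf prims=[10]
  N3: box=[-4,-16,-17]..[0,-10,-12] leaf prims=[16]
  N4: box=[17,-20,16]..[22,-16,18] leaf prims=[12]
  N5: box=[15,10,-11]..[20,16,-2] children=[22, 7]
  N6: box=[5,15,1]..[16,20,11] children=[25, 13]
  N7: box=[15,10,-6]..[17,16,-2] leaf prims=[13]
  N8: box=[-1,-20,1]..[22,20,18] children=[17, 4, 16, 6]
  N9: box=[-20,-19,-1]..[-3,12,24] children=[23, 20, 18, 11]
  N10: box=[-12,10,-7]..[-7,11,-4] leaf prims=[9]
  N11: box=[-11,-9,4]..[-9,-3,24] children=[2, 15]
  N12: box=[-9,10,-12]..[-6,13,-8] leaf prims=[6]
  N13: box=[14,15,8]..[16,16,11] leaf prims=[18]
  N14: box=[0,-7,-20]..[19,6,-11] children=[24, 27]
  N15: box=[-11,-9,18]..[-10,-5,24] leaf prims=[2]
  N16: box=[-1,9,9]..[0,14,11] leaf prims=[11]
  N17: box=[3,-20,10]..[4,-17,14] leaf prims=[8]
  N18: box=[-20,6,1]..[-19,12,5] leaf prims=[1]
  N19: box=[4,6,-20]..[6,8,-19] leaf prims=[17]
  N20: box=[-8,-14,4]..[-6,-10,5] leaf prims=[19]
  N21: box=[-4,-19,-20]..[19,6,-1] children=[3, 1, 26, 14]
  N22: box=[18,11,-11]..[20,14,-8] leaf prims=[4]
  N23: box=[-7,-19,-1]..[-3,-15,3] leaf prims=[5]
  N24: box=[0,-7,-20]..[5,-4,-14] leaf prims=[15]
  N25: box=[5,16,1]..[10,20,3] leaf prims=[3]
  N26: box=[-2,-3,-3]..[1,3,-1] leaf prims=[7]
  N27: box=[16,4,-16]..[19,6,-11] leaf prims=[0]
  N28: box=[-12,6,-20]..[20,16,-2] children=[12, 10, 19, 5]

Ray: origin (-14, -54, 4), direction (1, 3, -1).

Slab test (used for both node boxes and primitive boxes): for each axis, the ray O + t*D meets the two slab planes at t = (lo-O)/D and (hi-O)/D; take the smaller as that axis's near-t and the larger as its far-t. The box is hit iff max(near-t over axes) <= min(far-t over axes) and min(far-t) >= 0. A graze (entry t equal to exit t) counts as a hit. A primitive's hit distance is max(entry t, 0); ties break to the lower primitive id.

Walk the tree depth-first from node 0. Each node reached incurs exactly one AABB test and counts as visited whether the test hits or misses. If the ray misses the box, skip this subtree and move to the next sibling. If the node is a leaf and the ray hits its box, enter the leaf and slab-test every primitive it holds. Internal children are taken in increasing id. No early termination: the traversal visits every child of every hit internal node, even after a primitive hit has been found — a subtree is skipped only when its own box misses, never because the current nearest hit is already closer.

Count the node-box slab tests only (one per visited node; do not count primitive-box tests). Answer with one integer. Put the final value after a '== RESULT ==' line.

Trace the traversal:
N0 x:[-6,36] y:[34/3,74/3] z:[-20,24] -> hit [34/3,24], descend [8, 9, 21, 28]
  N8 x:[13,36] y:[34/3,74/3] z:[-14,3] -> miss, prune
  N9 x:[-6,11] y:[35/3,22] z:[-20,5] -> miss, prune
  N21 x:[10,33] y:[35/3,20] z:[5,24] -> hit [35/3,20], descend [1, 3, 14, 26]
    N1 x:[11,14] y:[35/3,40/3] z:[5,8] -> miss, prune
    N3 x:[10,14] y:[38/3,44/3] z:[16,21] -> miss, prune
    N14 x:[14,33] y:[47/3,20] z:[15,24] -> hit [47/3,20], descend [24, 27]
      N24 x:[14,19] y:[47/3,50/3] z:[18,24] -> miss, prune
      N27 x:[30,33] y:[58/3,20] z:[15,20] -> miss, prune
    N26 x:[12,15] y:[17,19] z:[5,7] -> miss, prune
  N28 x:[2,34] y:[20,70/3] z:[6,24] -> hit [20,70/3], descend [5, 10, 12, 19]
    N5 x:[29,34] y:[64/3,70/3] z:[6,15] -> miss, prune
    N10 x:[2,7] y:[64/3,65/3] z:[8,11] -> miss, prune
    N12 x:[5,8] y:[64/3,67/3] z:[12,16] -> miss, prune
    N19 x:[18,20] y:[20,62/3] z:[23,24] -> miss, prune

Visited [0, 8, 9, 21, 1, 3, 14, 24, 27, 26, 28, 5, 10, 12, 19]. Tests: 15 box, 0 leaf. Nearest: miss.

== RESULT ==
15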